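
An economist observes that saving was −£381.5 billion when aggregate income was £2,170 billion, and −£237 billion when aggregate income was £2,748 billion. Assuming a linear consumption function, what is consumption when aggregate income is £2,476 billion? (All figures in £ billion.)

C = 2781

MPS = ΔS/ΔY = (-237 − (-381.5))/(2748 − 2170) = 144.5/578 = 0.25
MPC = 1 − MPS = 0.75
Autonomous saving = -381.5 − 0.25(2170) = -924, so a = 924
C = 924 + 0.75(2476) = 924 + 1857 = 2781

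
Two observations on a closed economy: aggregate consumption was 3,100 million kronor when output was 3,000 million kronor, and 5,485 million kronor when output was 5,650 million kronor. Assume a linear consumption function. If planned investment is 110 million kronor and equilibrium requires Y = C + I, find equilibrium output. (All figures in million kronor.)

Y = 5100

MPC = (5485 − 3100)/(5650 − 3000) = 2385/2650 = 0.9
a = 3100 − 0.9(3000) = 400
Equilibrium: Y = 400 + 0.9Y + 110
0.1Y = 510, so Y = 510/0.1 = 5100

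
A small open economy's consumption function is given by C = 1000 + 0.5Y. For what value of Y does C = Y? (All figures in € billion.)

At break-even, C = Y: 1000 + 0.5Y = Y
0.5Y = 1000, so Y = 1000/0.5 = 2000

Y = 2000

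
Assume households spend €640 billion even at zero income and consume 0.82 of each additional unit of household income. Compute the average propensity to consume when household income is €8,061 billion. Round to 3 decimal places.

C = 640 + 0.82(8061) = 7250.02
APC = C/Y = 7250.02/8061 = 0.899

APC = 0.899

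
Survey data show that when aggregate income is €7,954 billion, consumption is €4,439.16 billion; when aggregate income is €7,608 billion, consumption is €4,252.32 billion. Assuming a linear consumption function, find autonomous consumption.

MPC = ΔC/ΔY = (4439.16 − 4252.32)/(7954 − 7608) = 186.84/346 = 0.54
a = C − MPC·Y = 4252.32 − 0.54(7608) = 4252.32 − 4108.32 = 144

a = 144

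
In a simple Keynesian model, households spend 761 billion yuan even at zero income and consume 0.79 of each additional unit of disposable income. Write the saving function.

S = -761 + 0.21Y

S = Y − C = Y − (761 + 0.79Y) = -761 + (1 − 0.79)Y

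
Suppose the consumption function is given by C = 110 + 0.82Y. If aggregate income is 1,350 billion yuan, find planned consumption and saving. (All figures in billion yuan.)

C = 110 + 0.82(1350) = 110 + 1107 = 1217
S = Y − C = 1350 − 1217 = 133

C = 1217; S = 133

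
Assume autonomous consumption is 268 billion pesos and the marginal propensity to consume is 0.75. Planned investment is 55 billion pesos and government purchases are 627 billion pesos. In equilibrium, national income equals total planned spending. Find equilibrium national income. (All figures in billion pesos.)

Y = C + I + G = 268 + 0.75Y + 55 + 627
Y − 0.75Y = 950
0.25Y = 950, so Y = 950/0.25 = 3800

Y = 3800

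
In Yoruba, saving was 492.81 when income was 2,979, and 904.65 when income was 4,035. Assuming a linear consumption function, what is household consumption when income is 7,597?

MPS = ΔS/ΔY = (904.65 − 492.81)/(4035 − 2979) = 411.84/1056 = 0.39
MPC = 1 − MPS = 0.61
Autonomous saving = 492.81 − 0.39(2979) = -669, so a = 669
C = 669 + 0.61(7597) = 669 + 4634.17 = 5303.17

C = 5303.17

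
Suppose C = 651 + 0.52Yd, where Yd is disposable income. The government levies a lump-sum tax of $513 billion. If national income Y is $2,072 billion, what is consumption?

Yd = Y − T = 2072 − 513 = 1559
C = 651 + 0.52(1559) = 651 + 810.68 = 1461.68

C = 1461.68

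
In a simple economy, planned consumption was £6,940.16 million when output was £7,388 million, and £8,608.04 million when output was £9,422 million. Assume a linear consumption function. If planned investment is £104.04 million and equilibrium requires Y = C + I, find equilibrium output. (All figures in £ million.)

MPC = (8608.04 − 6940.16)/(9422 − 7388) = 1667.88/2034 = 0.82
a = 6940.16 − 0.82(7388) = 882
Equilibrium: Y = 882 + 0.82Y + 104.04
0.18Y = 986.04, so Y = 986.04/0.18 = 5478

Y = 5478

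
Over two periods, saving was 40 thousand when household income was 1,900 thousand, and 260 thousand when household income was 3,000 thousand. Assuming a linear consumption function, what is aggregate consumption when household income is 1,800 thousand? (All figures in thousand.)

MPS = ΔS/ΔY = (260 − 40)/(3000 − 1900) = 220/1100 = 0.2
MPC = 1 − MPS = 0.8
Autonomous saving = 40 − 0.2(1900) = -340, so a = 340
C = 340 + 0.8(1800) = 340 + 1440 = 1780

C = 1780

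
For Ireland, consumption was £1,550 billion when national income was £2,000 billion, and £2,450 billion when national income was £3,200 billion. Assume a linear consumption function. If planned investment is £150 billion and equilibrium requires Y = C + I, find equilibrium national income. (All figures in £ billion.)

Y = 800

MPC = (2450 − 1550)/(3200 − 2000) = 900/1200 = 0.75
a = 1550 − 0.75(2000) = 50
Equilibrium: Y = 50 + 0.75Y + 150
0.25Y = 200, so Y = 200/0.25 = 800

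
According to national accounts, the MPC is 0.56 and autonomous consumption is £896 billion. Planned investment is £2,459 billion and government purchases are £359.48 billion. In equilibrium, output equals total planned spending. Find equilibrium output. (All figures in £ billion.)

Y = 8442

Y = C + I + G = 896 + 0.56Y + 2459 + 359.48
Y − 0.56Y = 3714.48
0.44Y = 3714.48, so Y = 3714.48/0.44 = 8442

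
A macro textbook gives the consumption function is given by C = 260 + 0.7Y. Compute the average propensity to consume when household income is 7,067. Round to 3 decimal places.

APC = 0.737

C = 260 + 0.7(7067) = 5206.9
APC = C/Y = 5206.9/7067 = 0.737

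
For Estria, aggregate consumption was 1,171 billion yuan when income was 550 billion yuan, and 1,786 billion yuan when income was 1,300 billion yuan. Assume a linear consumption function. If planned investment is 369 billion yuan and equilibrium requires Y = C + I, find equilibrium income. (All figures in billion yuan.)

Y = 6050

MPC = (1786 − 1171)/(1300 − 550) = 615/750 = 0.82
a = 1171 − 0.82(550) = 720
Equilibrium: Y = 720 + 0.82Y + 369
0.18Y = 1089, so Y = 1089/0.18 = 6050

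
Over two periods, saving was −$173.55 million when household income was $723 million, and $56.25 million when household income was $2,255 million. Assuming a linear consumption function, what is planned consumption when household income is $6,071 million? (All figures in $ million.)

MPS = ΔS/ΔY = (56.25 − (-173.55))/(2255 − 723) = 229.8/1532 = 0.15
MPC = 1 − MPS = 0.85
Autonomous saving = -173.55 − 0.15(723) = -282, so a = 282
C = 282 + 0.85(6071) = 282 + 5160.35 = 5442.35

C = 5442.35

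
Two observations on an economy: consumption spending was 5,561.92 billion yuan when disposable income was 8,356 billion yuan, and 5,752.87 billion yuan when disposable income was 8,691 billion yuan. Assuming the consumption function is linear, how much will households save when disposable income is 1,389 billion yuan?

S = -201.73

MPC = (5752.87 − 5561.92)/(8691 − 8356) = 190.95/335 = 0.57
a = 5561.92 − 0.57(8356) = 5561.92 − 4762.92 = 799
C = 799 + 0.57(1389) = 1590.73
S = 1389 − 1590.73 = -201.73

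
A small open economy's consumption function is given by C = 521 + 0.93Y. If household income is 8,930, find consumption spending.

C = 8825.9

C = 521 + 0.93(8930) = 521 + 8304.9 = 8825.9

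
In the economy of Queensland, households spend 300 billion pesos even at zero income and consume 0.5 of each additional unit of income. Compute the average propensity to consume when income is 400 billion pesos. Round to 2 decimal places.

APC = 1.25

C = 300 + 0.5(400) = 500
APC = C/Y = 500/400 = 1.25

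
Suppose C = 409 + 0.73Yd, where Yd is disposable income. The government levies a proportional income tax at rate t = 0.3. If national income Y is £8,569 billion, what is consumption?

Yd = (1 − 0.3)(8569) = 0.7(8569) = 5998.3
C = 409 + 0.73(5998.3) = 409 + 4378.759 = 4787.759

C = 4787.759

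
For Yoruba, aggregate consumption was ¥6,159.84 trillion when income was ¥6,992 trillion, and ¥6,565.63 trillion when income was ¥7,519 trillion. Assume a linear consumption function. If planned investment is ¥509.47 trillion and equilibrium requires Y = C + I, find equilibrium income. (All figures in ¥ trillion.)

Y = 5589

MPC = (6565.63 − 6159.84)/(7519 − 6992) = 405.79/527 = 0.77
a = 6159.84 − 0.77(6992) = 776
Equilibrium: Y = 776 + 0.77Y + 509.47
0.23Y = 1285.47, so Y = 1285.47/0.23 = 5589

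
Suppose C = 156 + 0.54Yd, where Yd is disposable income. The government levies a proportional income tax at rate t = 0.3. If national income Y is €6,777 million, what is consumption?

C = 2717.706

Yd = (1 − 0.3)(6777) = 0.7(6777) = 4743.9
C = 156 + 0.54(4743.9) = 156 + 2561.706 = 2717.706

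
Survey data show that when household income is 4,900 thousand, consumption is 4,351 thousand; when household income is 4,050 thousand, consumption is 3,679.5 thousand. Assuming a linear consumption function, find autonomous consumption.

MPC = ΔC/ΔY = (4351 − 3679.5)/(4900 − 4050) = 671.5/850 = 0.79
a = C − MPC·Y = 3679.5 − 0.79(4050) = 3679.5 − 3199.5 = 480

a = 480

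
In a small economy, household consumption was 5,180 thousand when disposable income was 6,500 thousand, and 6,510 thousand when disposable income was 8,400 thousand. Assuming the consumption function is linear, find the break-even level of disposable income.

Y = 2100

MPC = (6510 − 5180)/(8400 − 6500) = 1330/1900 = 0.7
a = 5180 − 0.7(6500) = 5180 − 4550 = 630
Break-even: Y = a/(1−MPC) = 630/0.3 = 2100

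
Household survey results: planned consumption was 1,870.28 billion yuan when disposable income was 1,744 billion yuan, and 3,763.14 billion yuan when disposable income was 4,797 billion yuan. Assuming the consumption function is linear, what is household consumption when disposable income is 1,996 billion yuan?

C = 2026.52

MPC = (3763.14 − 1870.28)/(4797 − 1744) = 1892.86/3053 = 0.62
a = 1870.28 − 0.62(1744) = 1870.28 − 1081.28 = 789
C = 789 + 0.62(1996) = 789 + 1237.52 = 2026.52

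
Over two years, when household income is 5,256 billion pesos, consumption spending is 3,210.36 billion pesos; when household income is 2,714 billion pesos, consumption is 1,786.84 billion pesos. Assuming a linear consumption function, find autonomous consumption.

a = 267

MPC = ΔC/ΔY = (3210.36 − 1786.84)/(5256 − 2714) = 1423.52/2542 = 0.56
a = C − MPC·Y = 1786.84 − 0.56(2714) = 1786.84 − 1519.84 = 267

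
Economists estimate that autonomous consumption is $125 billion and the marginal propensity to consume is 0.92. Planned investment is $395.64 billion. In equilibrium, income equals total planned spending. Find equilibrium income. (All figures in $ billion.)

Y = C + I = 125 + 0.92Y + 395.64
Y − 0.92Y = 520.64
0.08Y = 520.64, so Y = 520.64/0.08 = 6508

Y = 6508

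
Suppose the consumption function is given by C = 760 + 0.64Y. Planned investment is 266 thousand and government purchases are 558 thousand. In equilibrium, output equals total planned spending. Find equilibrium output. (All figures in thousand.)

Y = C + I + G = 760 + 0.64Y + 266 + 558
Y − 0.64Y = 1584
0.36Y = 1584, so Y = 1584/0.36 = 4400

Y = 4400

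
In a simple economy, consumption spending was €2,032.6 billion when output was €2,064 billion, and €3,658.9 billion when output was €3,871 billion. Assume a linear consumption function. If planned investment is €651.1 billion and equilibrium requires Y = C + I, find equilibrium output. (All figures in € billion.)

Y = 8261

MPC = (3658.9 − 2032.6)/(3871 − 2064) = 1626.3/1807 = 0.9
a = 2032.6 − 0.9(2064) = 175
Equilibrium: Y = 175 + 0.9Y + 651.1
0.1Y = 826.1, so Y = 826.1/0.1 = 8261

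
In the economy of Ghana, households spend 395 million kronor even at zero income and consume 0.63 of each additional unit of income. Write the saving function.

S = -395 + 0.37Y

S = Y − C = Y − (395 + 0.63Y) = -395 + (1 − 0.63)Y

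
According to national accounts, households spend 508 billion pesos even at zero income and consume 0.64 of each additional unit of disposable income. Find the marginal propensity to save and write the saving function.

MPS = 1 − MPC = 1 − 0.64 = 0.36
S = Y − C = -508 + 0.36Y

MPS = 0.36; S = -508 + 0.36Y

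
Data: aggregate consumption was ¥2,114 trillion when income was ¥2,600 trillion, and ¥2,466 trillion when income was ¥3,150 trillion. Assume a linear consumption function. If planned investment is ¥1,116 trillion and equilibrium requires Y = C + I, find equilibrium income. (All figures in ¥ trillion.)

Y = 4350

MPC = (2466 − 2114)/(3150 − 2600) = 352/550 = 0.64
a = 2114 − 0.64(2600) = 450
Equilibrium: Y = 450 + 0.64Y + 1116
0.36Y = 1566, so Y = 1566/0.36 = 4350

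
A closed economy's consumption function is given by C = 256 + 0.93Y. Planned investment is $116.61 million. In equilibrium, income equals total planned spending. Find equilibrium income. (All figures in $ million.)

Y = C + I = 256 + 0.93Y + 116.61
Y − 0.93Y = 372.61
0.07Y = 372.61, so Y = 372.61/0.07 = 5323

Y = 5323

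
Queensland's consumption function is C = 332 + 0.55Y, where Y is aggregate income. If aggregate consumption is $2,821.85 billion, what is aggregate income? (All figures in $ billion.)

Y = 4527

332 + 0.55Y = 2821.85
0.55Y = 2489.85, so Y = 2489.85/0.55 = 4527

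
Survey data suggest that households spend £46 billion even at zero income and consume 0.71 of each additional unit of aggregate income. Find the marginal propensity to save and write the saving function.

MPS = 1 − MPC = 1 − 0.71 = 0.29
S = Y − C = -46 + 0.29Y

MPS = 0.29; S = -46 + 0.29Y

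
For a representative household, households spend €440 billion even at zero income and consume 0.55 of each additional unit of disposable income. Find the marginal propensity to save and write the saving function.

MPS = 1 − MPC = 1 − 0.55 = 0.45
S = Y − C = -440 + 0.45Y

MPS = 0.45; S = -440 + 0.45Y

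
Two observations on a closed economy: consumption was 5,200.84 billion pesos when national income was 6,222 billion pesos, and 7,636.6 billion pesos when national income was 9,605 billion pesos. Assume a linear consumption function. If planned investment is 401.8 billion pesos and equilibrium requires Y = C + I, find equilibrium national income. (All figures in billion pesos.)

Y = 4010

MPC = (7636.6 − 5200.84)/(9605 − 6222) = 2435.76/3383 = 0.72
a = 5200.84 − 0.72(6222) = 721
Equilibrium: Y = 721 + 0.72Y + 401.8
0.28Y = 1122.8, so Y = 1122.8/0.28 = 4010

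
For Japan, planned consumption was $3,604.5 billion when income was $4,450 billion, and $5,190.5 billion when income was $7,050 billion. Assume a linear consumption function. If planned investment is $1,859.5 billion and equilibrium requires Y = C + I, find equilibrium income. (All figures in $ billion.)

MPC = (5190.5 − 3604.5)/(7050 − 4450) = 1586/2600 = 0.61
a = 3604.5 − 0.61(4450) = 890
Equilibrium: Y = 890 + 0.61Y + 1859.5
0.39Y = 2749.5, so Y = 2749.5/0.39 = 7050

Y = 7050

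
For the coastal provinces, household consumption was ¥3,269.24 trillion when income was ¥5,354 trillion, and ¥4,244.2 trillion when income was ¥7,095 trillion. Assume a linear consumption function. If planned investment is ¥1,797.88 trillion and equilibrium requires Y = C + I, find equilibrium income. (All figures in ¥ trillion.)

Y = 4702

MPC = (4244.2 − 3269.24)/(7095 − 5354) = 974.96/1741 = 0.56
a = 3269.24 − 0.56(5354) = 271
Equilibrium: Y = 271 + 0.56Y + 1797.88
0.44Y = 2068.88, so Y = 2068.88/0.44 = 4702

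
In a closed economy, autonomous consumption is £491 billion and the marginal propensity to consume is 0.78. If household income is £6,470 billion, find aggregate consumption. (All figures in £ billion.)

C = 491 + 0.78(6470) = 491 + 5046.6 = 5537.6

C = 5537.6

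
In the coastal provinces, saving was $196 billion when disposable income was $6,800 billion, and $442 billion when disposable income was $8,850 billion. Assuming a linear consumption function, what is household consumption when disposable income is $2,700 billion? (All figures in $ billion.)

MPS = ΔS/ΔY = (442 − 196)/(8850 − 6800) = 246/2050 = 0.12
MPC = 1 − MPS = 0.88
Autonomous saving = 196 − 0.12(6800) = -620, so a = 620
C = 620 + 0.88(2700) = 620 + 2376 = 2996

C = 2996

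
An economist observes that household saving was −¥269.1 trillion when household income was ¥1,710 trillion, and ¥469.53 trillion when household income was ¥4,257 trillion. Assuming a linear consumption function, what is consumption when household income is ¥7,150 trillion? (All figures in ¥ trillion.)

C = 5841.5

MPS = ΔS/ΔY = (469.53 − (-269.1))/(4257 − 1710) = 738.63/2547 = 0.29
MPC = 1 − MPS = 0.71
Autonomous saving = -269.1 − 0.29(1710) = -765, so a = 765
C = 765 + 0.71(7150) = 765 + 5076.5 = 5841.5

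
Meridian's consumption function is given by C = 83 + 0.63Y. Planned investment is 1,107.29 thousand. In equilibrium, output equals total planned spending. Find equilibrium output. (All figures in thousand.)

Y = C + I = 83 + 0.63Y + 1107.29
Y − 0.63Y = 1190.29
0.37Y = 1190.29, so Y = 1190.29/0.37 = 3217

Y = 3217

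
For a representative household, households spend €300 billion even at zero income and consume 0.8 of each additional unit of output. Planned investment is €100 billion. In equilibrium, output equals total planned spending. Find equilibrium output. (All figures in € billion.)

Y = C + I = 300 + 0.8Y + 100
Y − 0.8Y = 400
0.2Y = 400, so Y = 400/0.2 = 2000

Y = 2000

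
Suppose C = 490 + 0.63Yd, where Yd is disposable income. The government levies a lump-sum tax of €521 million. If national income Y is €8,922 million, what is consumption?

C = 5782.63

Yd = Y − T = 8922 − 521 = 8401
C = 490 + 0.63(8401) = 490 + 5292.63 = 5782.63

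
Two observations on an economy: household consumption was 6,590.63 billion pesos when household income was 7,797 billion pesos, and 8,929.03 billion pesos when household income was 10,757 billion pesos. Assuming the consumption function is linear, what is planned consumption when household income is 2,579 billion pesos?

MPC = (8929.03 − 6590.63)/(10757 − 7797) = 2338.4/2960 = 0.79
a = 6590.63 − 0.79(7797) = 6590.63 − 6159.63 = 431
C = 431 + 0.79(2579) = 431 + 2037.41 = 2468.41

C = 2468.41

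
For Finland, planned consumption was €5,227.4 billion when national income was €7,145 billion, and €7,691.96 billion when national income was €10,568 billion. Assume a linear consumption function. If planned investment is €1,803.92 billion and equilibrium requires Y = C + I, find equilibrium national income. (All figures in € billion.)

MPC = (7691.96 − 5227.4)/(10568 − 7145) = 2464.56/3423 = 0.72
a = 5227.4 − 0.72(7145) = 83
Equilibrium: Y = 83 + 0.72Y + 1803.92
0.28Y = 1886.92, so Y = 1886.92/0.28 = 6739

Y = 6739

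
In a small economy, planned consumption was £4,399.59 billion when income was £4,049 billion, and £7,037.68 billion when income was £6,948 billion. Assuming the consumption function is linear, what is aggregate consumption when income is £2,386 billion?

C = 2886.26

MPC = (7037.68 − 4399.59)/(6948 − 4049) = 2638.09/2899 = 0.91
a = 4399.59 − 0.91(4049) = 4399.59 − 3684.59 = 715
C = 715 + 0.91(2386) = 715 + 2171.26 = 2886.26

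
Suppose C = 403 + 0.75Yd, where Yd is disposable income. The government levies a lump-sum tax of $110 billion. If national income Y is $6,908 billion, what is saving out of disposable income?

S = 1296.5

Yd = Y − T = 6908 − 110 = 6798
C = 403 + 0.75(6798) = 403 + 5098.5 = 5501.5
S = Yd − C = 6798 − 5501.5 = 1296.5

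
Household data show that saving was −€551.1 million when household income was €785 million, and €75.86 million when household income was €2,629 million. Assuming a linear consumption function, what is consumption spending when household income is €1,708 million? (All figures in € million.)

MPS = ΔS/ΔY = (75.86 − (-551.1))/(2629 − 785) = 626.96/1844 = 0.34
MPC = 1 − MPS = 0.66
Autonomous saving = -551.1 − 0.34(785) = -818, so a = 818
C = 818 + 0.66(1708) = 818 + 1127.28 = 1945.28

C = 1945.28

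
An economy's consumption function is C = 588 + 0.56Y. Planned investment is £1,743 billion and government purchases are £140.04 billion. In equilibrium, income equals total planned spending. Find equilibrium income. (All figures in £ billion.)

Y = 5616

Y = C + I + G = 588 + 0.56Y + 1743 + 140.04
Y − 0.56Y = 2471.04
0.44Y = 2471.04, so Y = 2471.04/0.44 = 5616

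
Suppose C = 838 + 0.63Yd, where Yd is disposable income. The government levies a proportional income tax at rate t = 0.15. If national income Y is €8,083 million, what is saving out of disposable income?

Yd = (1 − 0.15)(8083) = 0.85(8083) = 6870.55
C = 838 + 0.63(6870.55) = 838 + 4328.4465 = 5166.4465
S = Yd − C = 6870.55 − 5166.4465 = 1704.1035

S = 1704.1035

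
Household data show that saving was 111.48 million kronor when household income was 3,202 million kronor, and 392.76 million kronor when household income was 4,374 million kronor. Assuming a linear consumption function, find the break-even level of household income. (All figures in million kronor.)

MPS = ΔS/ΔY = (392.76 − 111.48)/(4374 − 3202) = 281.28/1172 = 0.24
MPC = 1 − MPS = 0.76
From S(3202) = 111.48: −a + 0.24(3202) = 111.48, so a = 768.48 − 111.48 = 657
Break-even (S = 0): Y = a/MPS = 657/0.24 = 2737.5

Y = 2737.5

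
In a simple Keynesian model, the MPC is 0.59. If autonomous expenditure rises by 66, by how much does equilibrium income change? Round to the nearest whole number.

The multiplier is 1/(1 − MPC) = 1/0.41.
ΔY = 66/0.41 = 160.98 ≈ 161

ΔY ≈ 161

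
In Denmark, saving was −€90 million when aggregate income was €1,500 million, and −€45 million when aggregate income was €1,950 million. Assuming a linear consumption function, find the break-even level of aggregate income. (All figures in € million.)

MPS = ΔS/ΔY = (-45 − (-90))/(1950 − 1500) = 45/450 = 0.1
MPC = 1 − MPS = 0.9
From S(1500) = -90: −a + 0.1(1500) = -90, so a = 150 − (-90) = 240
Break-even (S = 0): Y = a/MPS = 240/0.1 = 2400

Y = 2400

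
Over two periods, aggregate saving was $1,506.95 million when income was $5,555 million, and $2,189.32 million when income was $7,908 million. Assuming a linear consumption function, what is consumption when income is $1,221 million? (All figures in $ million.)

MPS = ΔS/ΔY = (2189.32 − 1506.95)/(7908 − 5555) = 682.37/2353 = 0.29
MPC = 1 − MPS = 0.71
Autonomous saving = 1506.95 − 0.29(5555) = -104, so a = 104
C = 104 + 0.71(1221) = 104 + 866.91 = 970.91

C = 970.91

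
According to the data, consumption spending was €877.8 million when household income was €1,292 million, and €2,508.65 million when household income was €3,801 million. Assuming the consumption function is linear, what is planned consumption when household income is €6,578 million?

C = 4313.7

MPC = (2508.65 − 877.8)/(3801 − 1292) = 1630.85/2509 = 0.65
a = 877.8 − 0.65(1292) = 877.8 − 839.8 = 38
C = 38 + 0.65(6578) = 38 + 4275.7 = 4313.7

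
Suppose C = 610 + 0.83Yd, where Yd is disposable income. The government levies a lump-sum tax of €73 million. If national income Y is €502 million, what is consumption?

Yd = Y − T = 502 − 73 = 429
C = 610 + 0.83(429) = 610 + 356.07 = 966.07

C = 966.07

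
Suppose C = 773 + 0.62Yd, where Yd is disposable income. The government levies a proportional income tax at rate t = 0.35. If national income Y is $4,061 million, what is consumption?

Yd = (1 − 0.35)(4061) = 0.65(4061) = 2639.65
C = 773 + 0.62(2639.65) = 773 + 1636.583 = 2409.583

C = 2409.583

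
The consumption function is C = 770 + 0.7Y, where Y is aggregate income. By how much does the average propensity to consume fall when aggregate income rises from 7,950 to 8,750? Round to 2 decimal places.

At Y = 7950: C = 770 + 0.7(7950) = 6335, APC = 6335/7950 = 0.797
At Y = 8750: C = 6895, APC = 6895/8750 = 0.788
Fall in APC = 0.797 − 0.788 = 0.009 ≈ 0.01

ΔAPC = 0.01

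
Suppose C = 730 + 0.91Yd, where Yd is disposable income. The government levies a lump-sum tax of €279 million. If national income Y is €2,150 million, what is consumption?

Yd = Y − T = 2150 − 279 = 1871
C = 730 + 0.91(1871) = 730 + 1702.61 = 2432.61

C = 2432.61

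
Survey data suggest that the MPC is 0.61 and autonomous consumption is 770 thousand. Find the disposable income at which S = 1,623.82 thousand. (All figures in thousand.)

Y = 6138

S = Y − C = -770 + 0.39Y
-770 + 0.39Y = 1623.82, so 0.39Y = 2393.82 and Y = 6138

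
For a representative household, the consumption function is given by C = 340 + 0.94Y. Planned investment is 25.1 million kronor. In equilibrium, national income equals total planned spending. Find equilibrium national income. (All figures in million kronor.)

Y = 6085

Y = C + I = 340 + 0.94Y + 25.1
Y − 0.94Y = 365.1
0.06Y = 365.1, so Y = 365.1/0.06 = 6085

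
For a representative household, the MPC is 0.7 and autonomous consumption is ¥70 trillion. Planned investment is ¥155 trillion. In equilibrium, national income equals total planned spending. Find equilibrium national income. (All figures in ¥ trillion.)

Y = 750

Y = C + I = 70 + 0.7Y + 155
Y − 0.7Y = 225
0.3Y = 225, so Y = 225/0.3 = 750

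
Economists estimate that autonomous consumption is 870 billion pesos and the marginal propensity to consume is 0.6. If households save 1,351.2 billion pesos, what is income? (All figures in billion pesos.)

S = Y − C = -870 + 0.4Y
-870 + 0.4Y = 1351.2, so 0.4Y = 2221.2 and Y = 5553

Y = 5553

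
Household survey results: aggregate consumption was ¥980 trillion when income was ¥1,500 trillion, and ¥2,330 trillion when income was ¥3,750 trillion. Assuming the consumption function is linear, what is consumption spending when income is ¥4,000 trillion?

C = 2480

MPC = (2330 − 980)/(3750 − 1500) = 1350/2250 = 0.6
a = 980 − 0.6(1500) = 980 − 900 = 80
C = 80 + 0.6(4000) = 80 + 2400 = 2480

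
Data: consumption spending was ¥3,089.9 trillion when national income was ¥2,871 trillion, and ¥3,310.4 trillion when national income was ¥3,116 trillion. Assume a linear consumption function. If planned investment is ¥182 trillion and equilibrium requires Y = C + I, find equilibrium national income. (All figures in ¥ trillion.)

MPC = (3310.4 − 3089.9)/(3116 − 2871) = 220.5/245 = 0.9
a = 3089.9 − 0.9(2871) = 506
Equilibrium: Y = 506 + 0.9Y + 182
0.1Y = 688, so Y = 688/0.1 = 6880

Y = 6880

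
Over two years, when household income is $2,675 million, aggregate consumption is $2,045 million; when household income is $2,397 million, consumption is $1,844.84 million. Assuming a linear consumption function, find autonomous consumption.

a = 119

MPC = ΔC/ΔY = (2045 − 1844.84)/(2675 − 2397) = 200.16/278 = 0.72
a = C − MPC·Y = 1844.84 − 0.72(2397) = 1844.84 − 1725.84 = 119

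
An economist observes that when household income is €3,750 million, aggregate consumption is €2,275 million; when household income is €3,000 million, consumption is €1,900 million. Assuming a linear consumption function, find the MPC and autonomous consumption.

MPC = ΔC/ΔY = (2275 − 1900)/(3750 − 3000) = 375/750 = 0.5
a = C − MPC·Y = 1900 − 0.5(3000) = 1900 − 1500 = 400

MPC = 0.5; a = 400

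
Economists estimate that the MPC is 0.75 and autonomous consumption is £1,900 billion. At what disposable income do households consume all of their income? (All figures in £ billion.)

Y = 7600

At break-even, C = Y: 1900 + 0.75Y = Y
0.25Y = 1900, so Y = 1900/0.25 = 7600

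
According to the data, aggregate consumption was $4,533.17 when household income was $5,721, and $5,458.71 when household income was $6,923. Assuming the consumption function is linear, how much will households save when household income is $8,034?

S = 1719.82

MPC = (5458.71 − 4533.17)/(6923 − 5721) = 925.54/1202 = 0.77
a = 4533.17 − 0.77(5721) = 4533.17 − 4405.17 = 128
C = 128 + 0.77(8034) = 6314.18
S = 8034 − 6314.18 = 1719.82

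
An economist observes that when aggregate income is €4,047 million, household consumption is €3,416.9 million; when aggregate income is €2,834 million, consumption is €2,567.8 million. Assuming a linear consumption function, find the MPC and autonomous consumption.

MPC = ΔC/ΔY = (3416.9 − 2567.8)/(4047 − 2834) = 849.1/1213 = 0.7
a = C − MPC·Y = 2567.8 − 0.7(2834) = 2567.8 − 1983.8 = 584

MPC = 0.7; a = 584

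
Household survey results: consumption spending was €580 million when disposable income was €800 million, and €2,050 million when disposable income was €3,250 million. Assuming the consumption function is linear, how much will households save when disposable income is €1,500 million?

S = 500

MPC = (2050 − 580)/(3250 − 800) = 1470/2450 = 0.6
a = 580 − 0.6(800) = 580 − 480 = 100
C = 100 + 0.6(1500) = 1000
S = 1500 − 1000 = 500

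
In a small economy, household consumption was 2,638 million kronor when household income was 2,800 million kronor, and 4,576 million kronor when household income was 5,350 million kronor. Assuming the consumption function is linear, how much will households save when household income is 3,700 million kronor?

MPC = (4576 − 2638)/(5350 − 2800) = 1938/2550 = 0.76
a = 2638 − 0.76(2800) = 2638 − 2128 = 510
C = 510 + 0.76(3700) = 3322
S = 3700 − 3322 = 378

S = 378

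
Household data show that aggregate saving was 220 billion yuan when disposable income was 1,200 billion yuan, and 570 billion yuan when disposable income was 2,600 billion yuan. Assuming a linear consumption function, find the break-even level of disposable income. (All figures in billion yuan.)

MPS = ΔS/ΔY = (570 − 220)/(2600 − 1200) = 350/1400 = 0.25
MPC = 1 − MPS = 0.75
From S(1200) = 220: −a + 0.25(1200) = 220, so a = 300 − 220 = 80
Break-even (S = 0): Y = a/MPS = 80/0.25 = 320

Y = 320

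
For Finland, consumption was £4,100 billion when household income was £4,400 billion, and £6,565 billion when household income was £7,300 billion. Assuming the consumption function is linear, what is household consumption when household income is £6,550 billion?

MPC = (6565 − 4100)/(7300 − 4400) = 2465/2900 = 0.85
a = 4100 − 0.85(4400) = 4100 − 3740 = 360
C = 360 + 0.85(6550) = 360 + 5567.5 = 5927.5

C = 5927.5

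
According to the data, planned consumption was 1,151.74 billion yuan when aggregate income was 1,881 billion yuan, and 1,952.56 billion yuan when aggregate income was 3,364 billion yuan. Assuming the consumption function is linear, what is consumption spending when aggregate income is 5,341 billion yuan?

C = 3020.14

MPC = (1952.56 − 1151.74)/(3364 − 1881) = 800.82/1483 = 0.54
a = 1151.74 − 0.54(1881) = 1151.74 − 1015.74 = 136
C = 136 + 0.54(5341) = 136 + 2884.14 = 3020.14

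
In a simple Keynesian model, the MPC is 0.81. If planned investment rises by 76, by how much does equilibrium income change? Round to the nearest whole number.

The multiplier is 1/(1 − MPC) = 1/0.19.
ΔY = 76/0.19 = 400.00 ≈ 400

ΔY ≈ 400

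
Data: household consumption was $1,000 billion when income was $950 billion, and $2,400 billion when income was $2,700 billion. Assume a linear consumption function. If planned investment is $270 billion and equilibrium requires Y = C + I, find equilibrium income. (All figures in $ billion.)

Y = 2550

MPC = (2400 − 1000)/(2700 − 950) = 1400/1750 = 0.8
a = 1000 − 0.8(950) = 240
Equilibrium: Y = 240 + 0.8Y + 270
0.2Y = 510, so Y = 510/0.2 = 2550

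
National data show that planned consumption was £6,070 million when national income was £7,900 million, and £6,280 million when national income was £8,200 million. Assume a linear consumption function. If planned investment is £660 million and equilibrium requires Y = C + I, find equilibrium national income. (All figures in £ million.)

Y = 4000

MPC = (6280 − 6070)/(8200 − 7900) = 210/300 = 0.7
a = 6070 − 0.7(7900) = 540
Equilibrium: Y = 540 + 0.7Y + 660
0.3Y = 1200, so Y = 1200/0.3 = 4000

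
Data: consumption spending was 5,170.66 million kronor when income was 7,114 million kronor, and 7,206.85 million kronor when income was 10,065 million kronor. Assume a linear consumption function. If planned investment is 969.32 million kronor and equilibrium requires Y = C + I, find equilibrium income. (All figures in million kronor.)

Y = 3972

MPC = (7206.85 − 5170.66)/(10065 − 7114) = 2036.19/2951 = 0.69
a = 5170.66 − 0.69(7114) = 262
Equilibrium: Y = 262 + 0.69Y + 969.32
0.31Y = 1231.32, so Y = 1231.32/0.31 = 3972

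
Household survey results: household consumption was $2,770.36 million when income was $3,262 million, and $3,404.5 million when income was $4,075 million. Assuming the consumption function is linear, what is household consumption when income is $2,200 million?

MPC = (3404.5 − 2770.36)/(4075 − 3262) = 634.14/813 = 0.78
a = 2770.36 − 0.78(3262) = 2770.36 − 2544.36 = 226
C = 226 + 0.78(2200) = 226 + 1716 = 1942

C = 1942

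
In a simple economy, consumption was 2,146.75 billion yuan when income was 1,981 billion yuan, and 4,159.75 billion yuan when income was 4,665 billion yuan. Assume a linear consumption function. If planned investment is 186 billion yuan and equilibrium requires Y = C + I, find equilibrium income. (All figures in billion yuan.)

Y = 3388

MPC = (4159.75 − 2146.75)/(4665 − 1981) = 2013/2684 = 0.75
a = 2146.75 − 0.75(1981) = 661
Equilibrium: Y = 661 + 0.75Y + 186
0.25Y = 847, so Y = 847/0.25 = 3388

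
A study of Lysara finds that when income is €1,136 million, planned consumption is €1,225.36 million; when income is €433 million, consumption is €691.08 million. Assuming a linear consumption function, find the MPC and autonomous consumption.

MPC = ΔC/ΔY = (1225.36 − 691.08)/(1136 − 433) = 534.28/703 = 0.76
a = C − MPC·Y = 691.08 − 0.76(433) = 691.08 − 329.08 = 362

MPC = 0.76; a = 362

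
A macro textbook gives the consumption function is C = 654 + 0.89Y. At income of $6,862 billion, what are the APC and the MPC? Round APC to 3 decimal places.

MPC = 0.89 (the slope of the consumption function)
C = 654 + 0.89(6862) = 6761.18, so APC = 6761.18/6862 = 0.985

APC = 0.985; MPC = 0.89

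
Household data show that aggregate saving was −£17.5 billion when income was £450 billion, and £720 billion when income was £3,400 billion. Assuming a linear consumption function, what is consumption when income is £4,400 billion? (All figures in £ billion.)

C = 3430

MPS = ΔS/ΔY = (720 − (-17.5))/(3400 − 450) = 737.5/2950 = 0.25
MPC = 1 − MPS = 0.75
Autonomous saving = -17.5 − 0.25(450) = -130, so a = 130
C = 130 + 0.75(4400) = 130 + 3300 = 3430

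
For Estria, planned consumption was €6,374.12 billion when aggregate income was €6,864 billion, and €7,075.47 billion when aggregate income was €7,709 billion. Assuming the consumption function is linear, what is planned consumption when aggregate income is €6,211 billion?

MPC = (7075.47 − 6374.12)/(7709 − 6864) = 701.35/845 = 0.83
a = 6374.12 − 0.83(6864) = 6374.12 − 5697.12 = 677
C = 677 + 0.83(6211) = 677 + 5155.13 = 5832.13

C = 5832.13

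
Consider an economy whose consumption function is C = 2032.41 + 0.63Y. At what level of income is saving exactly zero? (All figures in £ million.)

At break-even, C = Y: 2032.41 + 0.63Y = Y
0.37Y = 2032.41, so Y = 2032.41/0.37 = 5493

Y = 5493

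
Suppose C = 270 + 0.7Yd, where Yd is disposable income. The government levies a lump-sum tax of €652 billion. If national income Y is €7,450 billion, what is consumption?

Yd = Y − T = 7450 − 652 = 6798
C = 270 + 0.7(6798) = 270 + 4758.6 = 5028.6

C = 5028.6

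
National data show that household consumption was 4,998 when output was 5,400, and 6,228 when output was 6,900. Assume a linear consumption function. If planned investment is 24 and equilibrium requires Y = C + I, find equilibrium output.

MPC = (6228 − 4998)/(6900 − 5400) = 1230/1500 = 0.82
a = 4998 − 0.82(5400) = 570
Equilibrium: Y = 570 + 0.82Y + 24
0.18Y = 594, so Y = 594/0.18 = 3300

Y = 3300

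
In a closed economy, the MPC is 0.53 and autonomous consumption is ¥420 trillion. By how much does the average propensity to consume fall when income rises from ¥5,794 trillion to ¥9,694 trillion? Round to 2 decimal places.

ΔAPC = 0.03

At Y = 5794: C = 420 + 0.53(5794) = 3490.82, APC = 3490.82/5794 = 0.602
At Y = 9694: C = 5557.82, APC = 5557.82/9694 = 0.573
Fall in APC = 0.602 − 0.573 = 0.029 ≈ 0.03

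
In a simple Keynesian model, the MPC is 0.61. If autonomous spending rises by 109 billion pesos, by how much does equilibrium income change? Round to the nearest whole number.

The multiplier is 1/(1 − MPC) = 1/0.39.
ΔY = 109/0.39 = 279.49 ≈ 279

ΔY ≈ 279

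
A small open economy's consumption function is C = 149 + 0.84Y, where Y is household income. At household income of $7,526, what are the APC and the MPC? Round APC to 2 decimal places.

MPC = 0.84 (the slope of the consumption function)
C = 149 + 0.84(7526) = 6470.84, so APC = 6470.84/7526 = 0.86

APC = 0.86; MPC = 0.84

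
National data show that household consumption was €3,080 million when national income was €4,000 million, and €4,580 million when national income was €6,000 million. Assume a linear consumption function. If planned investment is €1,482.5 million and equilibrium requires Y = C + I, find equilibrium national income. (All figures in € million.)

MPC = (4580 − 3080)/(6000 − 4000) = 1500/2000 = 0.75
a = 3080 − 0.75(4000) = 80
Equilibrium: Y = 80 + 0.75Y + 1482.5
0.25Y = 1562.5, so Y = 1562.5/0.25 = 6250

Y = 6250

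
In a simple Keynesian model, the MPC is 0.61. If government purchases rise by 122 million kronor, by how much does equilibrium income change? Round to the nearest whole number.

The multiplier is 1/(1 − MPC) = 1/0.39.
ΔY = 122/0.39 = 312.82 ≈ 313

ΔY ≈ 313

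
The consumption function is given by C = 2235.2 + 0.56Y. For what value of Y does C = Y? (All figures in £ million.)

Y = 5080

At break-even, C = Y: 2235.2 + 0.56Y = Y
0.44Y = 2235.2, so Y = 2235.2/0.44 = 5080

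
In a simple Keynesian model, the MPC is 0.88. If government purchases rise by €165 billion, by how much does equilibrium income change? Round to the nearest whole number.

ΔY ≈ 1375

The multiplier is 1/(1 − MPC) = 1/0.12.
ΔY = 165/0.12 = 1375.00 ≈ 1375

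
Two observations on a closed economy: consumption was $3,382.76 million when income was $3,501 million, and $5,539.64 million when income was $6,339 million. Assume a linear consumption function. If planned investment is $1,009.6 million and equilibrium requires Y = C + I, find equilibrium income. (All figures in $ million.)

Y = 7215

MPC = (5539.64 − 3382.76)/(6339 − 3501) = 2156.88/2838 = 0.76
a = 3382.76 − 0.76(3501) = 722
Equilibrium: Y = 722 + 0.76Y + 1009.6
0.24Y = 1731.6, so Y = 1731.6/0.24 = 7215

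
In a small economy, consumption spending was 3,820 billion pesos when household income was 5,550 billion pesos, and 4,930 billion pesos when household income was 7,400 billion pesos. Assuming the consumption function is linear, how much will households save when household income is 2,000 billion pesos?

MPC = (4930 − 3820)/(7400 − 5550) = 1110/1850 = 0.6
a = 3820 − 0.6(5550) = 3820 − 3330 = 490
C = 490 + 0.6(2000) = 1690
S = 2000 − 1690 = 310

S = 310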